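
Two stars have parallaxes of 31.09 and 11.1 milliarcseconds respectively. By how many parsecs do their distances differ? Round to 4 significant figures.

d_A = 1/0.03109″ = 32.165 pc; d_B = 1/0.01110″ = 90.09 pc.
|d_B − d_A| = |90.09 − 32.165| = 57.925 pc.

57.93 pc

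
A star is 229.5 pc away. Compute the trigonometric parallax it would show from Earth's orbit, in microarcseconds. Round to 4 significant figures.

4357 μas

p = 1/d = 1/229.5 = 0.0043573 arcsec.
= 0.0043573 × 10⁶ = 4357.3 μas.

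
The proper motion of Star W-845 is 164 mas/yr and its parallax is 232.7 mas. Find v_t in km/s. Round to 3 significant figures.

3.34 km/s

d = 1/p = 1/0.2327″ = 4.2974 pc.
μ = 164 mas/yr = 0.164 ″/yr.
v_t = 4.74 × μ × d = 4.74 × 0.164 × 4.2974 = 3.3406 km/s.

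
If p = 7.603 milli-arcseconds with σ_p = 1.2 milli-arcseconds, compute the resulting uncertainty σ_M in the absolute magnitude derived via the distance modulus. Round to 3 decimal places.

σ_M = 0.343 mag

M = m − 5 log₁₀ d + 5 = m + 5 log₁₀ p + 5, so ∂M/∂p = 5/(p ln 10).
σ_M = (5/ln 10) · (σ_p/p) = 2.1715 × 1.2/7.603 = 2.1715 × 0.15783 = 0.34273.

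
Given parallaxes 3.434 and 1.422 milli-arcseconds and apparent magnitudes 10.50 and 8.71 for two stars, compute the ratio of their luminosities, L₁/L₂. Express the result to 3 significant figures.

L₁/L₂ = 0.0330

d₁ = 1/p₁ = 1/0.003434″ = 291.21 pc; d₂ = 1/p₂ = 1/0.001422″ = 703.23 pc.
M₁ = m₁ − 5 log₁₀ d₁ + 5 = 10.50 − 12.3210 + 5 = 3.1790.
M₂ = 8.71 − 14.2355 + 5 = -0.5255.
L₁/L₂ = 10^(0.4(M₂ − M₁)) = 10^(0.4 × (-3.7045)) = 10^(-1.48180) = 0.032976.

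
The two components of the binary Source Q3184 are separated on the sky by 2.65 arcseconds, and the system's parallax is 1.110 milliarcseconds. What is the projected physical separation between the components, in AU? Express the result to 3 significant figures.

d = 1/p = 1/0.001110″ = 900.9 pc.
At distance d (pc), an angle of θ arcsec spans θ·d AU: s = 2.65 × 900.9 = 2387.4 AU.

2390 AU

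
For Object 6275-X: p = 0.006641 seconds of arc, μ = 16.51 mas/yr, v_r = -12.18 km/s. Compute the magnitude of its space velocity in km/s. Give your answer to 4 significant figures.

d = 1/p = 1/0.006641″ = 150.58 pc.
μ = 16.51 mas/yr = 0.01651 ″/yr.
v_t = 4.740 μ d = 4.740 × 0.01651 × 150.58 = 11.784 km/s.
v = √(v_r² + v_t²) = √((-12.18)² + 11.784²) = √287.215 = 16.947 km/s.

16.95 km/s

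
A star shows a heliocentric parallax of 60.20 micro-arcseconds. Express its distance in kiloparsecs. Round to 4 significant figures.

p = 60.20 micro-arcseconds = 0.00006020 arcsec.
d = 1/p = 1/0.00006020 = 16611 pc.
= 16.611 kpc.

16.61 kpc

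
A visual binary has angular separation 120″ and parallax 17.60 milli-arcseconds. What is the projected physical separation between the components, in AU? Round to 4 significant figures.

6818 AU

d = 1/p = 1/0.01760″ = 56.818 pc.
At distance d (pc), an angle of θ arcsec spans θ·d AU: s = 120 × 56.818 = 6818.2 AU.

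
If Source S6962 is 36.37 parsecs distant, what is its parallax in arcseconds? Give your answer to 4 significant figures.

p = 1/d = 1/36.37 = 0.027495 arcsec.

0.02750 arcsec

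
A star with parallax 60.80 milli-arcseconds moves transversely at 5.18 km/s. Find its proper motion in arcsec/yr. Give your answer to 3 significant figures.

d = 1/p = 1/0.06080″ = 16.447 pc.
μ = v_t / (4.74 d) = 5.18 / (4.74 × 16.447) = 5.18 / 77.959 = 0.066445 ″/yr.

0.0664 arcsec/yr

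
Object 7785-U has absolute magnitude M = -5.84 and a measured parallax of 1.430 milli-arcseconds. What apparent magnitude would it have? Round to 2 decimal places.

d = 1/p = 1/0.001430″ = 699.3 pc.
m − M = 5 log₁₀ d − 5 = 5 log₁₀(699.3) − 5 = 14.2233 − 5 = 9.2233.
m = M + (m − M) = -5.84 + 9.2233 = 3.38.

m = 3.38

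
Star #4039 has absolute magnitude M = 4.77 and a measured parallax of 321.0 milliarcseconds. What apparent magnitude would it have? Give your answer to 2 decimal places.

m = 2.24

d = 1/p = 1/0.3210″ = 3.1153 pc.
m − M = 5 log₁₀ d − 5 = 5 log₁₀(3.1153) − 5 = 2.4675 − 5 = -2.5325.
m = M + (m − M) = 4.77 + (-2.5325) = 2.24.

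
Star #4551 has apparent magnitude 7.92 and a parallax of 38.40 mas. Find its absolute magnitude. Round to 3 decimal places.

M = 5.842

d = 1/p = 1/0.03840″ = 26.042 pc.
m − M = 5 log₁₀(26.042) − 5 = 7.0784 − 5 = 2.0784.
M = m − (m − M) = 7.92 − 2.0784 = 5.842.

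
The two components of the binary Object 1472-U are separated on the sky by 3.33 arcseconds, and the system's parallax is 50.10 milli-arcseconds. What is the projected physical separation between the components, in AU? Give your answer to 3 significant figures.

66.5 AU

d = 1/p = 1/0.05010″ = 19.96 pc.
At distance d (pc), an angle of θ arcsec spans θ·d AU: s = 3.33 × 19.96 = 66.467 AU.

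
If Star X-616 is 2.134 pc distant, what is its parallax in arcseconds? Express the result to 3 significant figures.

0.469 arcsec

p = 1/d = 1/2.134 = 0.4686 arcsec.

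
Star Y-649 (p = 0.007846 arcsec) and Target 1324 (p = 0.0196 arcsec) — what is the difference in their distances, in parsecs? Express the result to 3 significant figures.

76.4 pc

d_A = 1/0.007846″ = 127.45 pc; d_B = 1/0.01960″ = 51.02 pc.
|d_B − d_A| = |51.02 − 127.45| = 76.43 pc.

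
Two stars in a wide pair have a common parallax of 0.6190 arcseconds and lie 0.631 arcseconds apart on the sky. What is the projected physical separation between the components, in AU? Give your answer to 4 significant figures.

d = 1/p = 1/0.6190″ = 1.6155 pc.
At distance d (pc), an angle of θ arcsec spans θ·d AU: s = 0.631 × 1.6155 = 1.0194 AU.

1.019 AU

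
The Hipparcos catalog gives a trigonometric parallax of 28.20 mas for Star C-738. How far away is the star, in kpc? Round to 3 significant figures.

0.0355 kpc

p = 28.20 mas = 0.02820 arcsec.
d = 1/p = 1/0.02820 = 35.461 pc.
= 0.035461 kpc.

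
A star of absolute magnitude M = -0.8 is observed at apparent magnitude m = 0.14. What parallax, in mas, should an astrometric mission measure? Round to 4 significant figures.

m − M = 0.14 − (-0.8) = 0.94.
d = 10^((m−M)/5 + 1) = 10^1.188 = 15.417 pc.
p = 1/d = 1/15.417 = 0.064863 arcsec = 64.863 mas.

64.86 mas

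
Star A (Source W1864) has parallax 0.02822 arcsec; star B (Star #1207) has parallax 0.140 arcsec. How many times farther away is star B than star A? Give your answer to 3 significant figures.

0.202

Since d = 1/p, d_B/d_A = p_A/p_B.
= 0.02822 / 0.140 = 0.20157.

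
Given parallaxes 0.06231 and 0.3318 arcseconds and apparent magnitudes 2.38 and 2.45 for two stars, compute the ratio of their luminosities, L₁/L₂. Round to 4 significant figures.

d₁ = 1/p₁ = 1/0.06231″ = 16.049 pc; d₂ = 1/p₂ = 1/0.3318″ = 3.0139 pc.
M₁ = m₁ − 5 log₁₀ d₁ + 5 = 2.38 − 6.0272 + 5 = 1.3528.
M₂ = 2.45 − 2.3956 + 5 = 5.0544.
L₁/L₂ = 10^(0.4(M₂ − M₁)) = 10^(0.4 × 3.7016) = 10^1.48064 = 30.244.

L₁/L₂ = 30.24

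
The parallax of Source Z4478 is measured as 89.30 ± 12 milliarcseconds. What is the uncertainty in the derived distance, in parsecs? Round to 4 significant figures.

1.505 pc

d = 1/p, so σ_d = σ_p / p².
σ_d = 0.0120 / (0.08930)² = 0.0120 / 0.0079745 = 1.5048 pc.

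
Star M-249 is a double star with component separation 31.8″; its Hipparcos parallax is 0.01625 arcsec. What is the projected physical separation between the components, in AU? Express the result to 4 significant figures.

d = 1/p = 1/0.01625″ = 61.538 pc.
At distance d (pc), an angle of θ arcsec spans θ·d AU: s = 31.8 × 61.538 = 1956.9 AU.

1957 AU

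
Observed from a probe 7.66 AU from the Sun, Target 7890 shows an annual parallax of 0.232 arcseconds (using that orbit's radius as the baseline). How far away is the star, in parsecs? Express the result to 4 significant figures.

With baseline B (in AU) and parallax p (in arcsec), d = B/p parsecs.
d = 7.66 / 0.232 = 33.017 pc.

33.02 pc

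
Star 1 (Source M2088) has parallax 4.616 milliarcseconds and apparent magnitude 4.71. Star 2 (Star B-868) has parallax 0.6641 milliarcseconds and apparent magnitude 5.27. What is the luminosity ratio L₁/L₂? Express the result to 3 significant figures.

L₁/L₂ = 0.0347

d₁ = 1/p₁ = 1/0.004616″ = 216.64 pc; d₂ = 1/p₂ = 1/0.0006641″ = 1505.8 pc.
M₁ = m₁ − 5 log₁₀ d₁ + 5 = 4.71 − 11.6787 + 5 = -1.9687.
M₂ = 5.27 − 15.8888 + 5 = -5.6188.
L₁/L₂ = 10^(0.4(M₂ − M₁)) = 10^(0.4 × (-3.6501)) = 10^(-1.46004) = 0.03467.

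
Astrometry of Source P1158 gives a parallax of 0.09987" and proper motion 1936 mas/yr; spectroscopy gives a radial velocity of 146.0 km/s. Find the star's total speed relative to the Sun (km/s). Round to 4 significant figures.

d = 1/p = 1/0.09987″ = 10.013 pc.
μ = 1936 mas/yr = 1.936 ″/yr.
v_t = 4.740 μ d = 4.740 × 1.936 × 10.013 = 91.886 km/s.
v = √(v_r² + v_t²) = √(146.0² + 91.886²) = √29759 = 172.51 km/s.

172.5 km/s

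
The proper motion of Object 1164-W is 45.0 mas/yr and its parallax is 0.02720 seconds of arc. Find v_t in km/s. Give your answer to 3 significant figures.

d = 1/p = 1/0.02720″ = 36.765 pc.
μ = 45.0 mas/yr = 0.0450 ″/yr.
v_t = 4.74 × μ × d = 4.74 × 0.0450 × 36.765 = 7.842 km/s.

7.84 km/s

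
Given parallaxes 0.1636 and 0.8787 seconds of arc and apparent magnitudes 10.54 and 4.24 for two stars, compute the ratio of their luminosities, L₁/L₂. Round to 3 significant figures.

d₁ = 1/p₁ = 1/0.1636″ = 6.1125 pc; d₂ = 1/p₂ = 1/0.8787″ = 1.138 pc.
M₁ = m₁ − 5 log₁₀ d₁ + 5 = 10.54 − 3.9311 + 5 = 11.6089.
M₂ = 4.24 − 0.2807 + 5 = 8.9593.
L₁/L₂ = 10^(0.4(M₂ − M₁)) = 10^(0.4 × (-2.6496)) = 10^(-1.05984) = 0.087128.

L₁/L₂ = 0.0871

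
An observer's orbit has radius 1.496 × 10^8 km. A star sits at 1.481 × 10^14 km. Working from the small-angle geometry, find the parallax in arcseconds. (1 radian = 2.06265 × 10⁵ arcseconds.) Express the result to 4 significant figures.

0.2084 arcsec

θ ≈ B/d = (1.496 × 10^8) / (1.481 × 10^14) = 1.0101 × 10^-6 rad.
In arcseconds: 1.0101 × 10^-6 × 206265 = 0.20835″.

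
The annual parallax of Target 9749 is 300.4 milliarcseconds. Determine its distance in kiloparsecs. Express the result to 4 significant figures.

p = 300.4 milliarcseconds = 0.3004 arcsec.
d = 1/p = 1/0.3004 = 3.3289 pc.
= 0.0033289 kpc.

0.003329 kpc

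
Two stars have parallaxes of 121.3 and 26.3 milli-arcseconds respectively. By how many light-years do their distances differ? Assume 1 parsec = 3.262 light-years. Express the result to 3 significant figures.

97.1 ly

d_A = 1/0.1213″ = 8.244 pc; d_B = 1/0.02630″ = 38.023 pc.
|d_B − d_A| = |38.023 − 8.244| = 29.779 pc = 29.779 × 3.262 ly = 97.139 ly.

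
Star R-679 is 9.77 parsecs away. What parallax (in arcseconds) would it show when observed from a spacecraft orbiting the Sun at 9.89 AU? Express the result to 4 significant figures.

1.012 arcsec

p (arcsec) = B (AU) / d (pc).
p = 9.89 / 9.77 = 1.0123 arcsec.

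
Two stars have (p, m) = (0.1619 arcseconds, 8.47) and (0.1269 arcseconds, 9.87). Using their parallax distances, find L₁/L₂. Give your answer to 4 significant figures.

d₁ = 1/p₁ = 1/0.1619″ = 6.1767 pc; d₂ = 1/p₂ = 1/0.1269″ = 7.8802 pc.
M₁ = m₁ − 5 log₁₀ d₁ + 5 = 8.47 − 3.9538 + 5 = 9.5162.
M₂ = 9.87 − 4.4827 + 5 = 10.3873.
L₁/L₂ = 10^(0.4(M₂ − M₁)) = 10^(0.4 × 0.8711) = 10^0.34844 = 2.2307.

L₁/L₂ = 2.231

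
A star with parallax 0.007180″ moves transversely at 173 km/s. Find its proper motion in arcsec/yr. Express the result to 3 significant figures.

d = 1/p = 1/0.007180″ = 139.28 pc.
μ = v_t / (4.74 d) = 173 / (4.74 × 139.28) = 173 / 660.19 = 0.26205 ″/yr.

0.262 arcsec/yr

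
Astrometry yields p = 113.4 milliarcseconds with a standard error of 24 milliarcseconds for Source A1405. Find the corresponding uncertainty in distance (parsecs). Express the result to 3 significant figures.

d = 1/p, so σ_d = σ_p / p².
σ_d = 0.0240 / (0.1134)² = 0.0240 / 0.01286 = 1.8663 pc.

1.87 pc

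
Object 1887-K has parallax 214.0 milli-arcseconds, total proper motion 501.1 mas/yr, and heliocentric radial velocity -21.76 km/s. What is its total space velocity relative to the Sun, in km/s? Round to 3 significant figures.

24.4 km/s

d = 1/p = 1/0.2140″ = 4.6729 pc.
μ = 501.1 mas/yr = 0.5011 ″/yr.
v_t = 4.740 μ d = 4.740 × 0.5011 × 4.6729 = 11.099 km/s.
v = √(v_r² + v_t²) = √((-21.76)² + 11.099²) = √596.685 = 24.427 km/s.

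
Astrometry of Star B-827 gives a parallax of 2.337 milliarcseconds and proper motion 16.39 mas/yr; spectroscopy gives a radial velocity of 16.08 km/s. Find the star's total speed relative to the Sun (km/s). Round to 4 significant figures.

d = 1/p = 1/0.002337″ = 427.9 pc.
μ = 16.39 mas/yr = 0.01639 ″/yr.
v_t = 4.740 μ d = 4.740 × 0.01639 × 427.9 = 33.243 km/s.
v = √(v_r² + v_t²) = √(16.08² + 33.243²) = √1363.66 = 36.928 km/s.

36.93 km/s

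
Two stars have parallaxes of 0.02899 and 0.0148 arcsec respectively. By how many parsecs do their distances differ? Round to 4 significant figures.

33.07 pc

d_A = 1/0.02899″ = 34.495 pc; d_B = 1/0.01480″ = 67.568 pc.
|d_B − d_A| = |67.568 − 34.495| = 33.073 pc.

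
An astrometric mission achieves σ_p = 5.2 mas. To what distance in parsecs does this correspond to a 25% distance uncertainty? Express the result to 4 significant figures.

σ_d/d = σ_p/p, so the condition is σ_p/p ≤ 0.25, i.e. p ≥ σ_p/0.25.
p_min = 5.2/0.25 = 20.8 mas = 0.0208 arcsec.
d_max = 1/p_min = 1/0.0208 = 48.077 pc.

48.08 pc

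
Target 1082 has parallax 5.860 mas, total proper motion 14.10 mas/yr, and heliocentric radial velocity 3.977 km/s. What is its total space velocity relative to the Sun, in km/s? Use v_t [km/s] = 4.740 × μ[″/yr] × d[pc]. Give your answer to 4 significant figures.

d = 1/p = 1/0.005860″ = 170.65 pc.
μ = 14.10 mas/yr = 0.01410 ″/yr.
v_t = 4.740 μ d = 4.740 × 0.01410 × 170.65 = 11.405 km/s.
v = √(v_r² + v_t²) = √(3.977² + 11.405²) = √145.891 = 12.079 km/s.

12.08 km/s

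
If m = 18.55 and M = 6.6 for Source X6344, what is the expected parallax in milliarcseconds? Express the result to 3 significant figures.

m − M = 18.55 − 6.6 = 11.95.
d = 10^((m−M)/5 + 1) = 10^3.390 = 2454.7 pc.
p = 1/d = 1/2454.7 = 0.00040738 arcsec = 0.40738 mas.

0.407 mas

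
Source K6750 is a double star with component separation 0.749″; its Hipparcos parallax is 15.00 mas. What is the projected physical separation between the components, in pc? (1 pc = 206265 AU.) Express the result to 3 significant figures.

0.000242 pc

d = 1/p = 1/0.01500″ = 66.667 pc.
At distance d (pc), an angle of θ arcsec spans θ·d AU: s = 0.749 × 66.667 = 49.934 AU.
= 49.934 / 206265 = 0.00024209 pc.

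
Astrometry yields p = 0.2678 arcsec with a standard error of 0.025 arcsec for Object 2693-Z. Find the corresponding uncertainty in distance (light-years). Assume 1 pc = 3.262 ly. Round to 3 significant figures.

1.14 ly

d = 1/p, so σ_d = σ_p / p².
σ_d = 0.0250 / (0.2678)² = 0.0250 / 0.071717 = 0.34859 pc = 0.34859 × 3.262 ly = 1.1371 ly.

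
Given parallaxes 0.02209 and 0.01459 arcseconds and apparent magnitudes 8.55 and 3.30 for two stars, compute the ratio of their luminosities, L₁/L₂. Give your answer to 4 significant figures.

L₁/L₂ = 0.003465

d₁ = 1/p₁ = 1/0.02209″ = 45.269 pc; d₂ = 1/p₂ = 1/0.01459″ = 68.54 pc.
M₁ = m₁ − 5 log₁₀ d₁ + 5 = 8.55 − 8.2790 + 5 = 5.2710.
M₂ = 3.30 − 9.1797 + 5 = -0.8797.
L₁/L₂ = 10^(0.4(M₂ − M₁)) = 10^(0.4 × (-6.1507)) = 10^(-2.46028) = 0.0034651.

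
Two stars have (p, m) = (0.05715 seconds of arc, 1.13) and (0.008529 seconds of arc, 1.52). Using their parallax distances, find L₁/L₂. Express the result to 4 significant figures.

d₁ = 1/p₁ = 1/0.05715″ = 17.498 pc; d₂ = 1/p₂ = 1/0.008529″ = 117.25 pc.
M₁ = m₁ − 5 log₁₀ d₁ + 5 = 1.13 − 6.2149 + 5 = -0.0849.
M₂ = 1.52 − 10.3456 + 5 = -3.8256.
L₁/L₂ = 10^(0.4(M₂ − M₁)) = 10^(0.4 × (-3.7407)) = 10^(-1.49628) = 0.031895.

L₁/L₂ = 0.03190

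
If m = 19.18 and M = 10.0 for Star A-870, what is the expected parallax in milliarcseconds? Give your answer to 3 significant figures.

1.46 mas

m − M = 19.18 − 10.0 = 9.18.
d = 10^((m−M)/5 + 1) = 10^2.836 = 685.49 pc.
p = 1/d = 1/685.49 = 0.0014588 arcsec = 1.4588 mas.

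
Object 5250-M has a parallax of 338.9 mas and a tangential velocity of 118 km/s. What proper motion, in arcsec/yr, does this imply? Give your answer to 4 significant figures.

d = 1/p = 1/0.3389″ = 2.9507 pc.
μ = v_t / (4.74 d) = 118 / (4.74 × 2.9507) = 118 / 13.986 = 8.437 ″/yr.

8.437 arcsec/yr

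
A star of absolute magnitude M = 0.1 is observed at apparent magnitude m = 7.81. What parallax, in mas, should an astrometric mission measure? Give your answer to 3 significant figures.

m − M = 7.81 − 0.1 = 7.71.
d = 10^((m−M)/5 + 1) = 10^2.542 = 348.34 pc.
p = 1/d = 1/348.34 = 0.0028708 arcsec = 2.8708 mas.

2.87 mas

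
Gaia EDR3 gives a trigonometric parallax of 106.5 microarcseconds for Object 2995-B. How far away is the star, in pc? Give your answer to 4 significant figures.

9390 pc

p = 106.5 microarcseconds = 0.0001065 arcsec.
d = 1/p = 1/0.0001065 = 9389.7 pc.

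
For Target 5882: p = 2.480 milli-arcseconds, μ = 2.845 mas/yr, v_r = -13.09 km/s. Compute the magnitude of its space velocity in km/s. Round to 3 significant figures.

14.2 km/s

d = 1/p = 1/0.002480″ = 403.23 pc.
μ = 2.845 mas/yr = 0.002845 ″/yr.
v_t = 4.740 μ d = 4.740 × 0.002845 × 403.23 = 5.4377 km/s.
v = √(v_r² + v_t²) = √((-13.09)² + 5.4377²) = √200.917 = 14.175 km/s.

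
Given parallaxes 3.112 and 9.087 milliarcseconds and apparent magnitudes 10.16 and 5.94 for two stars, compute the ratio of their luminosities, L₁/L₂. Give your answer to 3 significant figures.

d₁ = 1/p₁ = 1/0.003112″ = 321.34 pc; d₂ = 1/p₂ = 1/0.009087″ = 110.05 pc.
M₁ = m₁ − 5 log₁₀ d₁ + 5 = 10.16 − 12.5348 + 5 = 2.6252.
M₂ = 5.94 − 10.2080 + 5 = 0.7320.
L₁/L₂ = 10^(0.4(M₂ − M₁)) = 10^(0.4 × (-1.8932)) = 10^(-0.75728) = 0.17487.

L₁/L₂ = 0.175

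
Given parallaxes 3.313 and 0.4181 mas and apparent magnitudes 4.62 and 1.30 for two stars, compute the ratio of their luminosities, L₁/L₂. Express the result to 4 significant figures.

L₁/L₂ = 0.0007484

d₁ = 1/p₁ = 1/0.003313″ = 301.84 pc; d₂ = 1/p₂ = 1/0.0004181″ = 2391.8 pc.
M₁ = m₁ − 5 log₁₀ d₁ + 5 = 4.62 − 12.3989 + 5 = -2.7789.
M₂ = 1.30 − 16.8936 + 5 = -10.5936.
L₁/L₂ = 10^(0.4(M₂ − M₁)) = 10^(0.4 × (-7.8147)) = 10^(-3.12588) = 0.00074838.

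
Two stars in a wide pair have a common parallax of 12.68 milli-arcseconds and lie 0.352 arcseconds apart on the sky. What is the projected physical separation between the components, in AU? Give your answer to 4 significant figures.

d = 1/p = 1/0.01268″ = 78.864 pc.
At distance d (pc), an angle of θ arcsec spans θ·d AU: s = 0.352 × 78.864 = 27.76 AU.

27.76 AU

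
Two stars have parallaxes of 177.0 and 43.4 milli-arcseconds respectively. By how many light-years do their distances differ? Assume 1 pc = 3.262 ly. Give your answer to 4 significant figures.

56.73 ly

d_A = 1/0.1770″ = 5.6497 pc; d_B = 1/0.04340″ = 23.041 pc.
|d_B − d_A| = |23.041 − 5.6497| = 17.391 pc = 17.391 × 3.262 ly = 56.729 ly.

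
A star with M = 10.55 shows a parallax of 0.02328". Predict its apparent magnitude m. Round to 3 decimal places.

d = 1/p = 1/0.02328″ = 42.955 pc.
m − M = 5 log₁₀ d − 5 = 5 log₁₀(42.955) − 5 = 8.1651 − 5 = 3.1651.
m = M + (m − M) = 10.55 + 3.1651 = 13.715.

m = 13.715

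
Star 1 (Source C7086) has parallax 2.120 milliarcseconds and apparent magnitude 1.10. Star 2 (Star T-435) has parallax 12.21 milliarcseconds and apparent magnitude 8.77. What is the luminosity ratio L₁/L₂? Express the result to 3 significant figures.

L₁/L₂ = 38800

d₁ = 1/p₁ = 1/0.002120″ = 471.7 pc; d₂ = 1/p₂ = 1/0.01221″ = 81.9 pc.
M₁ = m₁ − 5 log₁₀ d₁ + 5 = 1.10 − 13.3683 + 5 = -7.2683.
M₂ = 8.77 − 9.5664 + 5 = 4.2036.
L₁/L₂ = 10^(0.4(M₂ − M₁)) = 10^(0.4 × 11.4719) = 10^4.58876 = 38794.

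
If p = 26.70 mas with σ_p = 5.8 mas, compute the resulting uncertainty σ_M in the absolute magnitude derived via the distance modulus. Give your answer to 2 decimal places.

M = m − 5 log₁₀ d + 5 = m + 5 log₁₀ p + 5, so ∂M/∂p = 5/(p ln 10).
σ_M = (5/ln 10) · (σ_p/p) = 2.1715 × 5.8/26.70 = 2.1715 × 0.21723 = 0.47171.

σ_M = 0.47 mag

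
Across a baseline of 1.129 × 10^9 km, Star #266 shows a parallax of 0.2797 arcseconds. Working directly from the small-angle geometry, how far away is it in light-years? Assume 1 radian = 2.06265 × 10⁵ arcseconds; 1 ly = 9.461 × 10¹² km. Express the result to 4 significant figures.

88.00 ly

θ = 0.2797″ = 0.2797/206265 = 1.3560 × 10^-6 rad.
d = B/θ = (1.129 × 10^9) / (1.3560 × 10^-6) = 8.3260 × 10^14 km = (8.3260 × 10^14) / (9.461 × 10^12) ly = 88.003 ly.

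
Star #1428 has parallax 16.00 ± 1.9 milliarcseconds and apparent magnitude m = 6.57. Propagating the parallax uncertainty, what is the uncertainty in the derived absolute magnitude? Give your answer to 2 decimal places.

σ_M = 0.26 mag

M = m − 5 log₁₀ d + 5 = m + 5 log₁₀ p + 5, so ∂M/∂p = 5/(p ln 10).
σ_M = (5/ln 10) · (σ_p/p) = 2.1715 × 1.9/16.00 = 2.1715 × 0.11875 = 0.25787.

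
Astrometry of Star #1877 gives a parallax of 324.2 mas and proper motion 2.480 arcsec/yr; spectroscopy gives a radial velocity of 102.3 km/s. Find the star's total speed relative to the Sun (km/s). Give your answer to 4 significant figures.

108.5 km/s

d = 1/p = 1/0.3242″ = 3.0845 pc.
v_t = 4.740 μ d = 4.740 × 2.480 × 3.0845 = 36.259 km/s.
v = √(v_r² + v_t²) = √(102.3² + 36.259²) = √11780 = 108.54 km/s.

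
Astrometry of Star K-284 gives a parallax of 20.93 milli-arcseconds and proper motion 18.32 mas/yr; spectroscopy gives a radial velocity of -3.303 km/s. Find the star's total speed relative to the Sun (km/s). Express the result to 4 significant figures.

5.303 km/s

d = 1/p = 1/0.02093″ = 47.778 pc.
μ = 18.32 mas/yr = 0.01832 ″/yr.
v_t = 4.740 μ d = 4.740 × 0.01832 × 47.778 = 4.1489 km/s.
v = √(v_r² + v_t²) = √((-3.303)² + 4.1489²) = √28.1232 = 5.3031 km/s.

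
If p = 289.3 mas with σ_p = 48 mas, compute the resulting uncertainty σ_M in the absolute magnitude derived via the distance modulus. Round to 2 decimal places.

M = m − 5 log₁₀ d + 5 = m + 5 log₁₀ p + 5, so ∂M/∂p = 5/(p ln 10).
σ_M = (5/ln 10) · (σ_p/p) = 2.1715 × 48/289.3 = 2.1715 × 0.16592 = 0.3603.

σ_M = 0.36 mag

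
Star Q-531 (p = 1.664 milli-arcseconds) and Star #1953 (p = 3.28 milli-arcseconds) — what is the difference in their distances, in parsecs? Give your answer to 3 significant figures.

296 pc

d_A = 1/0.001664″ = 600.96 pc; d_B = 1/0.003280″ = 304.88 pc.
|d_B − d_A| = |304.88 − 600.96| = 296.08 pc.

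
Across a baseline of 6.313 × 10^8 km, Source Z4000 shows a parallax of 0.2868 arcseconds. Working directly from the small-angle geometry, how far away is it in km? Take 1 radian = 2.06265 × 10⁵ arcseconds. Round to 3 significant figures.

θ = 0.2868″ = 0.2868/206265 = 1.3904 × 10^-6 rad.
d = B/θ = (6.313 × 10^8) / (1.3904 × 10^-6) = 4.5404 × 10^14 km.

4.54 × 10^14 km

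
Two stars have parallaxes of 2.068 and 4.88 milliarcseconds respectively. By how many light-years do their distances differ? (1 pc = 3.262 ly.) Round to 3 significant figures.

d_A = 1/0.002068″ = 483.56 pc; d_B = 1/0.004880″ = 204.92 pc.
|d_B − d_A| = |204.92 − 483.56| = 278.64 pc = 278.64 × 3.262 ly = 908.92 ly.

909 ly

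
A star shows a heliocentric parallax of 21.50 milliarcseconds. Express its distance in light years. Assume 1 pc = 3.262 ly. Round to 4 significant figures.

151.7 light years

p = 21.50 milliarcseconds = 0.02150 arcsec.
d = 1/p = 1/0.02150 = 46.512 pc.
In light-years: 46.512 × 3.262 = 151.72 ly.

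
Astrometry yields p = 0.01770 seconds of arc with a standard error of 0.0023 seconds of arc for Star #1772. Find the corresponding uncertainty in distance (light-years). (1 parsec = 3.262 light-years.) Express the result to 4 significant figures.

d = 1/p, so σ_d = σ_p / p².
σ_d = 0.00230 / (0.01770)² = 0.00230 / 0.00031329 = 7.3414 pc = 7.3414 × 3.262 ly = 23.948 ly.

23.95 ly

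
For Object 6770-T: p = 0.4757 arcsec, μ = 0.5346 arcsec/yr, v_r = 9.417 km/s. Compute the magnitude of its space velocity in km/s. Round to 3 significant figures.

10.8 km/s

d = 1/p = 1/0.4757″ = 2.1022 pc.
v_t = 4.740 μ d = 4.740 × 0.5346 × 2.1022 = 5.327 km/s.
v = √(v_r² + v_t²) = √(9.417² + 5.327²) = √117.057 = 10.819 km/s.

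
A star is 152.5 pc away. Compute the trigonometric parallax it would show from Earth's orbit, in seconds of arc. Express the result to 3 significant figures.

p = 1/d = 1/152.5 = 0.0065574 arcsec.

0.00656 arcsec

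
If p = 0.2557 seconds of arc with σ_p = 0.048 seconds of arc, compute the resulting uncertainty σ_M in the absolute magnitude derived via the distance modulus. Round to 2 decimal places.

M = m − 5 log₁₀ d + 5 = m + 5 log₁₀ p + 5, so ∂M/∂p = 5/(p ln 10).
σ_M = (5/ln 10) · (σ_p/p) = 2.1715 × 0.048/0.2557 = 2.1715 × 0.18772 = 0.40763.

σ_M = 0.41 mag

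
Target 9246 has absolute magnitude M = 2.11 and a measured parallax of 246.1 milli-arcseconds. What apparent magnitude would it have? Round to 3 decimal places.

m = 0.154

d = 1/p = 1/0.2461″ = 4.0634 pc.
m − M = 5 log₁₀ d − 5 = 5 log₁₀(4.0634) − 5 = 3.0444 − 5 = -1.9556.
m = M + (m − M) = 2.11 + (-1.9556) = 0.154.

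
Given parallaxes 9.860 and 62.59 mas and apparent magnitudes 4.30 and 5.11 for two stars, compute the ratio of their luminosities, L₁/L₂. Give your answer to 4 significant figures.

L₁/L₂ = 84.97

d₁ = 1/p₁ = 1/0.009860″ = 101.42 pc; d₂ = 1/p₂ = 1/0.06259″ = 15.977 pc.
M₁ = m₁ − 5 log₁₀ d₁ + 5 = 4.30 − 10.0306 + 5 = -0.7306.
M₂ = 5.11 − 6.0175 + 5 = 4.0925.
L₁/L₂ = 10^(0.4(M₂ − M₁)) = 10^(0.4 × 4.8231) = 10^1.92924 = 84.965.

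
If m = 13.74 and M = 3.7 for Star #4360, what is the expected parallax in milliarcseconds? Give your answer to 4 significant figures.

m − M = 13.74 − 3.7 = 10.04.
d = 10^((m−M)/5 + 1) = 10^3.008 = 1018.6 pc.
p = 1/d = 1/1018.6 = 0.00098174 arcsec = 0.98174 mas.

0.9817 mas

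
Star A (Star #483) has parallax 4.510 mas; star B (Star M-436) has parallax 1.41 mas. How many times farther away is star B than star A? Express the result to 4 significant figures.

3.199

Since d = 1/p, d_B/d_A = p_A/p_B.
= 4.510 / 1.41 = 3.1986.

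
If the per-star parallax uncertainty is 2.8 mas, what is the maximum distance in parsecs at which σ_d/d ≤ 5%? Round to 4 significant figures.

17.86 pc

σ_d/d = σ_p/p, so the condition is σ_p/p ≤ 0.05, i.e. p ≥ σ_p/0.05.
p_min = 2.8/0.05 = 56 mas = 0.056 arcsec.
d_max = 1/p_min = 1/0.056 = 17.857 pc.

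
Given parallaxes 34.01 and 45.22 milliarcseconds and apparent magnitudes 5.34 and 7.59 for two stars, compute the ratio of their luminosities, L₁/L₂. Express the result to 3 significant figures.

d₁ = 1/p₁ = 1/0.03401″ = 29.403 pc; d₂ = 1/p₂ = 1/0.04522″ = 22.114 pc.
M₁ = m₁ − 5 log₁₀ d₁ + 5 = 5.34 − 7.3420 + 5 = 2.9980.
M₂ = 7.59 − 6.7233 + 5 = 5.8667.
L₁/L₂ = 10^(0.4(M₂ − M₁)) = 10^(0.4 × 2.8687) = 10^1.14748 = 14.044.

L₁/L₂ = 14.0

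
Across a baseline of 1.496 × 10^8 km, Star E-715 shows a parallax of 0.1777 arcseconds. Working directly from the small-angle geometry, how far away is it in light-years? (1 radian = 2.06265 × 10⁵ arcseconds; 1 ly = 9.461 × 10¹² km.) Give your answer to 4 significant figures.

18.35 ly

θ = 0.1777″ = 0.1777/206265 = 8.6151 × 10^-7 rad.
d = B/θ = (1.496 × 10^8) / (8.6151 × 10^-7) = 1.7365 × 10^14 km = (1.7365 × 10^14) / (9.461 × 10^12) ly = 18.354 ly.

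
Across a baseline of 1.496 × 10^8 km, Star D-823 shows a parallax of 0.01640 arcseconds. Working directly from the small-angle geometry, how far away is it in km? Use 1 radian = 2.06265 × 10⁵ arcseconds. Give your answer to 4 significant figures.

1.882 × 10^15 km

θ = 0.01640″ = 0.01640/206265 = 7.9509 × 10^-8 rad.
d = B/θ = (1.496 × 10^8) / (7.9509 × 10^-8) = 1.8815 × 10^15 km.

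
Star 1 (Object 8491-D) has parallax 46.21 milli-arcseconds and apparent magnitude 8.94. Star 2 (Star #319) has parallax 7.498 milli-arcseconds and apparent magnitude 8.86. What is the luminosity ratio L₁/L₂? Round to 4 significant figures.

d₁ = 1/p₁ = 1/0.04621″ = 21.64 pc; d₂ = 1/p₂ = 1/0.007498″ = 133.37 pc.
M₁ = m₁ − 5 log₁₀ d₁ + 5 = 8.94 − 6.6763 + 5 = 7.2637.
M₂ = 8.86 − 10.6253 + 5 = 3.2347.
L₁/L₂ = 10^(0.4(M₂ − M₁)) = 10^(0.4 × (-4.0290)) = 10^(-1.61160) = 0.024457.

L₁/L₂ = 0.02446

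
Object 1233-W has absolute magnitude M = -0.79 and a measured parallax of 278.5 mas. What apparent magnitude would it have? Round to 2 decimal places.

m = -3.01

d = 1/p = 1/0.2785″ = 3.5907 pc.
m − M = 5 log₁₀ d − 5 = 5 log₁₀(3.5907) − 5 = 2.7759 − 5 = -2.2241.
m = M + (m − M) = -0.79 + (-2.2241) = -3.01.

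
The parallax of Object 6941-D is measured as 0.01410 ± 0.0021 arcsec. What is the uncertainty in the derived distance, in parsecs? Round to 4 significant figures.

10.56 pc

d = 1/p, so σ_d = σ_p / p².
σ_d = 0.00210 / (0.01410)² = 0.00210 / 0.00019881 = 10.563 pc.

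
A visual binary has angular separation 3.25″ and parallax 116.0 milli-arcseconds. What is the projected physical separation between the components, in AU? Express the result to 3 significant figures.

28.0 AU

d = 1/p = 1/0.1160″ = 8.6207 pc.
At distance d (pc), an angle of θ arcsec spans θ·d AU: s = 3.25 × 8.6207 = 28.017 AU.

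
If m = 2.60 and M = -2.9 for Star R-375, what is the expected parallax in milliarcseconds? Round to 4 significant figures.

m − M = 2.60 − (-2.9) = 5.50.
d = 10^((m−M)/5 + 1) = 10^2.100 = 125.89 pc.
p = 1/d = 1/125.89 = 0.0079434 arcsec = 7.9434 mas.

7.943 mas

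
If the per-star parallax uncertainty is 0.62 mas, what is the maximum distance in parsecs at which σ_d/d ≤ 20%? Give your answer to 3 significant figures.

323 pc

σ_d/d = σ_p/p, so the condition is σ_p/p ≤ 0.20, i.e. p ≥ σ_p/0.20.
p_min = 0.62/0.20 = 3.1 mas = 0.0031 arcsec.
d_max = 1/p_min = 1/0.0031 = 322.58 pc.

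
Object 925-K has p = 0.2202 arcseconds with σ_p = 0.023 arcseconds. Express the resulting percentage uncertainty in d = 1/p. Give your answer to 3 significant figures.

For d = 1/p, |σ_d/d| = |σ_p/p|.
σ_p/p = 0.023 / 0.2202 = 0.10445 = 10.445%.

10.4%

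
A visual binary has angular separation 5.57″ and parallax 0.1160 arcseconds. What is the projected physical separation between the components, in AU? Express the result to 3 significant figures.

48.0 AU

d = 1/p = 1/0.1160″ = 8.6207 pc.
At distance d (pc), an angle of θ arcsec spans θ·d AU: s = 5.57 × 8.6207 = 48.017 AU.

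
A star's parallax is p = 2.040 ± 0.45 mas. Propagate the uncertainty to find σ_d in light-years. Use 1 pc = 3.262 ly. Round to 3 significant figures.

d = 1/p, so σ_d = σ_p / p².
σ_d = 0.000450 / (0.002040)² = 0.000450 / 0.0000041616 = 108.13 pc = 108.13 × 3.262 ly = 352.72 ly.

353 ly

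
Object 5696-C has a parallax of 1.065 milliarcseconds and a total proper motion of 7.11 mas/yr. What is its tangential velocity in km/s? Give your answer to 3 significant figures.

d = 1/p = 1/0.001065″ = 938.97 pc.
μ = 7.11 mas/yr = 0.00711 ″/yr.
v_t = 4.74 × μ × d = 4.74 × 0.00711 × 938.97 = 31.645 km/s.

31.6 km/s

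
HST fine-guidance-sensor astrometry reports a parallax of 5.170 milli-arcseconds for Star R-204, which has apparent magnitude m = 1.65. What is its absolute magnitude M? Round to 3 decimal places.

M = -4.783

d = 1/p = 1/0.005170″ = 193.42 pc.
m − M = 5 log₁₀(193.42) − 5 = 11.4325 − 5 = 6.4325.
M = m − (m − M) = 1.65 − 6.4325 = -4.783.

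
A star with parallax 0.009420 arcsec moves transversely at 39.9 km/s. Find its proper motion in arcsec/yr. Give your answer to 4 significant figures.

d = 1/p = 1/0.009420″ = 106.16 pc.
μ = v_t / (4.74 d) = 39.9 / (4.74 × 106.16) = 39.9 / 503.2 = 0.079293 ″/yr.

0.07929 arcsec/yr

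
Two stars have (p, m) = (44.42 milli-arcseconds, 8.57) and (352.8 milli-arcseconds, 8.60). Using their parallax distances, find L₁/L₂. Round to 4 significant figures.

d₁ = 1/p₁ = 1/0.04442″ = 22.512 pc; d₂ = 1/p₂ = 1/0.3528″ = 2.8345 pc.
M₁ = m₁ − 5 log₁₀ d₁ + 5 = 8.57 − 6.7621 + 5 = 6.8079.
M₂ = 8.60 − 2.2624 + 5 = 11.3376.
L₁/L₂ = 10^(0.4(M₂ − M₁)) = 10^(0.4 × 4.5297) = 10^1.81188 = 64.846.

L₁/L₂ = 64.85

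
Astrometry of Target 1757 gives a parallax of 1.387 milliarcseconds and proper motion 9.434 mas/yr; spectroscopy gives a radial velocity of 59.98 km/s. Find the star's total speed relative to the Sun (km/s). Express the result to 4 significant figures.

68.10 km/s

d = 1/p = 1/0.001387″ = 720.98 pc.
μ = 9.434 mas/yr = 0.009434 ″/yr.
v_t = 4.740 μ d = 4.740 × 0.009434 × 720.98 = 32.24 km/s.
v = √(v_r² + v_t²) = √(59.98² + 32.24²) = √4637.02 = 68.096 km/s.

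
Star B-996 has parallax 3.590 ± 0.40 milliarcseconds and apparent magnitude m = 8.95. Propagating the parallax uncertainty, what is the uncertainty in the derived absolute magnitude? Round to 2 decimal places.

σ_M = 0.24 mag

M = m − 5 log₁₀ d + 5 = m + 5 log₁₀ p + 5, so ∂M/∂p = 5/(p ln 10).
σ_M = (5/ln 10) · (σ_p/p) = 2.1715 × 0.40/3.590 = 2.1715 × 0.11142 = 0.24195.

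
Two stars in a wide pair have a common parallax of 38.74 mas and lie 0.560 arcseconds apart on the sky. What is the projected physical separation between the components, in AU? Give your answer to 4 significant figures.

d = 1/p = 1/0.03874″ = 25.813 pc.
At distance d (pc), an angle of θ arcsec spans θ·d AU: s = 0.560 × 25.813 = 14.455 AU.

14.46 AU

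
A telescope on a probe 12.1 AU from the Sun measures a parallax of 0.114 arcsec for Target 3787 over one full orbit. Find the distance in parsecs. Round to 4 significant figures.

106.1 pc

With baseline B (in AU) and parallax p (in arcsec), d = B/p parsecs.
d = 12.1 / 0.114 = 106.14 pc.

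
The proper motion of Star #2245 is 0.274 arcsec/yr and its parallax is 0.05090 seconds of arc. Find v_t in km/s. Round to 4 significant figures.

25.52 km/s

d = 1/p = 1/0.05090″ = 19.646 pc.
v_t = 4.74 × μ × d = 4.74 × 0.274 × 19.646 = 25.515 km/s.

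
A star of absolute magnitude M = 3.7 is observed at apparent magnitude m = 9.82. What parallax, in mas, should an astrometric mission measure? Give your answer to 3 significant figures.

5.97 mas

m − M = 9.82 − 3.7 = 6.12.
d = 10^((m−M)/5 + 1) = 10^2.224 = 167.49 pc.
p = 1/d = 1/167.49 = 0.0059705 arcsec = 5.9705 mas.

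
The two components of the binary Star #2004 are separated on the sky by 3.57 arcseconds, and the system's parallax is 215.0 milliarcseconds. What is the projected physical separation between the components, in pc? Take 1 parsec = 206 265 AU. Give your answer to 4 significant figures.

8.050 × 10^-5 pc

d = 1/p = 1/0.2150″ = 4.6512 pc.
At distance d (pc), an angle of θ arcsec spans θ·d AU: s = 3.57 × 4.6512 = 16.605 AU.
= 16.605 / 206265 = 8.0503 × 10^-5 pc.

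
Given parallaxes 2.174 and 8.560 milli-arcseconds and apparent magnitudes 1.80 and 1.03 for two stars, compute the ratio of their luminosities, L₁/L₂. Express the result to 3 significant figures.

L₁/L₂ = 7.63

d₁ = 1/p₁ = 1/0.002174″ = 459.98 pc; d₂ = 1/p₂ = 1/0.008560″ = 116.82 pc.
M₁ = m₁ − 5 log₁₀ d₁ + 5 = 1.80 − 13.3137 + 5 = -6.5137.
M₂ = 1.03 − 10.3376 + 5 = -4.3076.
L₁/L₂ = 10^(0.4(M₂ − M₁)) = 10^(0.4 × 2.2061) = 10^0.88244 = 7.6285.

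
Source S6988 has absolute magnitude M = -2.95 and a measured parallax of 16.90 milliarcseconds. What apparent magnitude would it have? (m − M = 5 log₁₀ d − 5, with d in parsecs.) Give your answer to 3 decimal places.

m = 0.911

d = 1/p = 1/0.01690″ = 59.172 pc.
m − M = 5 log₁₀ d − 5 = 5 log₁₀(59.172) − 5 = 8.8606 − 5 = 3.8606.
m = M + (m − M) = -2.95 + 3.8606 = 0.911.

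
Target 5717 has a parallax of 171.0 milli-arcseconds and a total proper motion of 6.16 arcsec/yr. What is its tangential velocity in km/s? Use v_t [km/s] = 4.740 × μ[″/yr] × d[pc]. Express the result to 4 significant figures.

170.8 km/s

d = 1/p = 1/0.1710″ = 5.848 pc.
v_t = 4.74 × μ × d = 4.74 × 6.16 × 5.848 = 170.75 km/s.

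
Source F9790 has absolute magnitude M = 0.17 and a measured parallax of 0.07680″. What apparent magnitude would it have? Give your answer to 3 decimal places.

m = 0.743

d = 1/p = 1/0.07680″ = 13.021 pc.
m − M = 5 log₁₀ d − 5 = 5 log₁₀(13.021) − 5 = 5.5732 − 5 = 0.5732.
m = M + (m − M) = 0.17 + 0.5732 = 0.743.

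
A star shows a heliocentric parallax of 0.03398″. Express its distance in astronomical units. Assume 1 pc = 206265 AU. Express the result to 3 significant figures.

6.07 × 10^6 AU

d = 1/p = 1/0.03398 = 29.429 pc.
In AU: 29.429 × 206265 = 6.0702 × 10^6 AU.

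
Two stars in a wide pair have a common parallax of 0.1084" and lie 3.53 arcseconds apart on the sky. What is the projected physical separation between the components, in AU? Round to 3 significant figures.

32.6 AU

d = 1/p = 1/0.1084″ = 9.2251 pc.
At distance d (pc), an angle of θ arcsec spans θ·d AU: s = 3.53 × 9.2251 = 32.565 AU.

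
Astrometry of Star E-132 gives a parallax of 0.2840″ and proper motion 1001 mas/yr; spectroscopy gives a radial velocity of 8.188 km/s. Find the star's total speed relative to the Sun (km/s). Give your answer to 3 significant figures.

d = 1/p = 1/0.2840″ = 3.5211 pc.
μ = 1001 mas/yr = 1.001 ″/yr.
v_t = 4.740 μ d = 4.740 × 1.001 × 3.5211 = 16.707 km/s.
v = √(v_r² + v_t²) = √(8.188² + 16.707²) = √346.167 = 18.606 km/s.

18.6 km/s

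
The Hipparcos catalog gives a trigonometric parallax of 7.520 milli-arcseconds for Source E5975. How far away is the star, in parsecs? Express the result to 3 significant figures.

133 pc

p = 7.520 milli-arcseconds = 0.007520 arcsec.
d = 1/p = 1/0.007520 = 132.98 pc.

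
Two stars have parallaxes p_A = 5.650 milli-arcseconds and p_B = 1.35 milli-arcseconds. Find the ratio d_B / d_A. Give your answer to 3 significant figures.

4.19

Since d = 1/p, d_B/d_A = p_A/p_B.
= 5.650 / 1.35 = 4.1852.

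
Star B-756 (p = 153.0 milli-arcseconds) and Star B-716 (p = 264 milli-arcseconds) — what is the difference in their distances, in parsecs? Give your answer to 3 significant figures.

d_A = 1/0.1530″ = 6.5359 pc; d_B = 1/0.2640″ = 3.7879 pc.
|d_B − d_A| = |3.7879 − 6.5359| = 2.748 pc.

2.75 pc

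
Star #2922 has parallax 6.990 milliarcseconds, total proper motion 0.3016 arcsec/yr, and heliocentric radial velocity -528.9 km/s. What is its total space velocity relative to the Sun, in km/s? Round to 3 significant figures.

d = 1/p = 1/0.006990″ = 143.06 pc.
v_t = 4.740 μ d = 4.740 × 0.3016 × 143.06 = 204.52 km/s.
v = √(v_r² + v_t²) = √((-528.9)² + 204.52²) = √321564 = 567.07 km/s.

567 km/s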